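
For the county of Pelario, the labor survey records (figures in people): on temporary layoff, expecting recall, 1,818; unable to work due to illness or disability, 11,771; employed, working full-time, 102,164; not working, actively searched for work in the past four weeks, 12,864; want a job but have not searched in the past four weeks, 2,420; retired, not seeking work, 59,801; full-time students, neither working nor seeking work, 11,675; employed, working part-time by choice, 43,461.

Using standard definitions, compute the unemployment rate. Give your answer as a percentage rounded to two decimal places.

Employed = 102,164 + 43,461 = 145,625.
Unemployed = 1,818 + 12,864 = 14,682 (jobless and actively searching, or on temporary layoff).
Labor force = 145,625 + 14,682 = 160,307.
Unemployment rate = 14,682 / 160,307 = 9.16%.

Unemployment rate ≈ 9.16%.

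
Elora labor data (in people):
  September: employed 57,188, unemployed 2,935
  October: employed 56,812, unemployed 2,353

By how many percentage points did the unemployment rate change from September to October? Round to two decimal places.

September: labor force = 57,188 + 2,935 = 60,123; u = 2,935/60,123 = 4.88%.
October: labor force = 56,812 + 2,353 = 59,165; u = 2,353/59,165 = 3.98%.
Change = 3.98% − 4.88% = −0.90 pp.

The unemployment rate changed by −0.90 percentage points.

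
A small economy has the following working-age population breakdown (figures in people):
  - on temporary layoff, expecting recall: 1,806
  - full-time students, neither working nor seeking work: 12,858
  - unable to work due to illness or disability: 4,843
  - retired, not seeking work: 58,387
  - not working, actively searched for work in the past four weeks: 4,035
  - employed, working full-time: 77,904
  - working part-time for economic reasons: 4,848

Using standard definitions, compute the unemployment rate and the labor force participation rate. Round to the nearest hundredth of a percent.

Employed = 77,904 + 4,848 = 82,752 (anyone who worked, including part-time for economic reasons, counts as employed).
Unemployed = 1,806 + 4,035 = 5,841 (jobless and actively searching, or on temporary layoff).
Labor force = 82,752 + 5,841 = 88,593.
Not in labor force = 12,858 + 4,843 + 58,387 = 76,088 (those not working and not actively searching are outside the labor force).
Civilian working-age population = 88,593 + 76,088 = 164,681.
Unemployment rate = 5,841 / 88,593 = 6.59%.
Labor force participation rate = 88,593 / 164,681 = 53.80%.

Unemployment rate ≈ 6.59%; labor force participation rate ≈ 53.80%.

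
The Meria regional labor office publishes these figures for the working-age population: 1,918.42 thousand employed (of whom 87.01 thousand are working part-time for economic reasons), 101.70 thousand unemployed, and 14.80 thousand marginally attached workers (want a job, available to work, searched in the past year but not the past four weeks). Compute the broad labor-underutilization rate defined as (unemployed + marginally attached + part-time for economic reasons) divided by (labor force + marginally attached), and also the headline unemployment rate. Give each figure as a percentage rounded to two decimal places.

Broad underutilization rate ≈ 10.00%; headline unemployment rate ≈ 5.03%.

Labor force = 1,918.42 + 101.70 = 2,020.12 thousand.
Numerator = 101.70 + 14.80 + 87.01 = 203.51 thousand.
Denominator = 2,020.12 + 14.80 = 2,034.92 thousand.
Broad rate = 203.51 / 2,034.92 = 10.00%.
Headline unemployment rate = 101.70 / 2,020.12 = 5.03%.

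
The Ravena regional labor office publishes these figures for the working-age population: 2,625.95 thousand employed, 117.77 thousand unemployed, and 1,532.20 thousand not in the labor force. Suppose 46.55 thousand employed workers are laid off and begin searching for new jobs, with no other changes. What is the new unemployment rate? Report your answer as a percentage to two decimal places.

New unemployment rate ≈ 5.99%.

Initially, labor force = 2,625.95 + 117.77 = 2,743.72 thousand, so u = 117.77/2,743.72 = 4.29%.
After the change, employed falls and unemployed rises by 46.55; labor force unchanged → E = 2,579.40, U = 164.32, labor force = 2,743.72 thousand.
New unemployment rate = 164.32 / 2,743.72 = 5.99%.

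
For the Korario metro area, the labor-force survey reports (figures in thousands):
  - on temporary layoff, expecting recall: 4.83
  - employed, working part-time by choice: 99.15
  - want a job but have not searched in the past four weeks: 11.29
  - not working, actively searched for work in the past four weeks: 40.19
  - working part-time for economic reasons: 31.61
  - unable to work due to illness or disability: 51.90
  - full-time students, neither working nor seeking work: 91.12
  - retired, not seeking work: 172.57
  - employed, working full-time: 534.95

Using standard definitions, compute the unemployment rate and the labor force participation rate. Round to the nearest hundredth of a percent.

Employed = 99.15 + 31.61 + 534.95 = 665.71 thousand (anyone who worked, including part-time for economic reasons, counts as employed).
Unemployed = 4.83 + 40.19 = 45.02 thousand (jobless and actively searching, or on temporary layoff).
Labor force = 665.71 + 45.02 = 710.73 thousand.
Not in labor force = 11.29 + 51.90 + 91.12 + 172.57 = 326.88 thousand (those not working and not actively searching are outside the labor force — including those who want a job but have given up searching).
Civilian working-age population = 710.73 + 326.88 = 1,037.61 thousand.
Unemployment rate = 45.02 / 710.73 = 6.33%.
Labor force participation rate = 710.73 / 1,037.61 = 68.50%.

Unemployment rate ≈ 6.33%; labor force participation rate ≈ 68.50%.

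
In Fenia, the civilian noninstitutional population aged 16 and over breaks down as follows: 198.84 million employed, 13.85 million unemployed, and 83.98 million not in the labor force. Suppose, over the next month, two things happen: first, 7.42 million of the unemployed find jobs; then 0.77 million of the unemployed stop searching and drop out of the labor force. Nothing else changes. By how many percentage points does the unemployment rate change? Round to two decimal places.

The unemployment rate changes by −3.84 percentage points.

Initially, labor force = 198.84 + 13.85 = 212.69 million, so u = 13.85/212.69 = 6.51%.
After the first change, unemployed falls and employed rises by 7.42; labor force unchanged → E = 206.26, U = 6.43, labor force = 212.69 million.
After the second change, unemployed and labor force both fall by 0.77 → E = 206.26, U = 5.66, labor force = 211.92 million.
New unemployment rate = 5.66 / 211.92 = 2.67%.
Change = 2.67% − 6.51% = −3.84 percentage points.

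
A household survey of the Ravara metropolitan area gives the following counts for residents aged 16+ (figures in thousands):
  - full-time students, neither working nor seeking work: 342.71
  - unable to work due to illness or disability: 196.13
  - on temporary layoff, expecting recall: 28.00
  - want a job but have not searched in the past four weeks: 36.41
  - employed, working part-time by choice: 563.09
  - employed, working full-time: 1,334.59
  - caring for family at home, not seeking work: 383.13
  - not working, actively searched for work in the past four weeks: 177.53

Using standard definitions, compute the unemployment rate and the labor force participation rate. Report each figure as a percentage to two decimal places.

Employed = 563.09 + 1,334.59 = 1,897.68 thousand.
Unemployed = 28.00 + 177.53 = 205.53 thousand (jobless and actively searching, or on temporary layoff).
Labor force = 1,897.68 + 205.53 = 2,103.21 thousand.
Not in labor force = 342.71 + 196.13 + 36.41 + 383.13 = 958.38 thousand (those not working and not actively searching are outside the labor force — including those who want a job but have given up searching).
Civilian working-age population = 2,103.21 + 958.38 = 3,061.59 thousand.
Unemployment rate = 205.53 / 2,103.21 = 9.77%.
Labor force participation rate = 2,103.21 / 3,061.59 = 68.70%.

Unemployment rate ≈ 9.77%; labor force participation rate ≈ 68.70%.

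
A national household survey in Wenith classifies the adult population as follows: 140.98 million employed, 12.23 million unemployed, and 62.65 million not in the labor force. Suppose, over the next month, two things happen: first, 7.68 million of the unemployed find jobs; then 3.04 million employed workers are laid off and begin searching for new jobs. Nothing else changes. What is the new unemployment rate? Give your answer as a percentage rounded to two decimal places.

Initially, labor force = 140.98 + 12.23 = 153.21 million, so u = 12.23/153.21 = 7.98%.
After the first change, unemployed falls and employed rises by 7.68; labor force unchanged → E = 148.66, U = 4.55, labor force = 153.21 million.
After the second change, employed falls and unemployed rises by 3.04; labor force unchanged → E = 145.62, U = 7.59, labor force = 153.21 million.
New unemployment rate = 7.59 / 153.21 = 4.95%.

New unemployment rate ≈ 4.95%.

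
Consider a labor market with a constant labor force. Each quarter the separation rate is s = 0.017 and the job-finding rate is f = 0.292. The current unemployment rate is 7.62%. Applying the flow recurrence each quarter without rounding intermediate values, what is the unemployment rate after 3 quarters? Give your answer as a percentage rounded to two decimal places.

With a fixed labor force, u_{t+1} = u_t + s·(1−u_t) − f·u_t = u_t·(1−s−f) + s.
Here 1−s−f = 0.691 and s = 0.017.
u_1 = 0.076200 × 0.691 + 0.017 = 0.069654.
u_2 = 0.069654 × 0.691 + 0.017 = 0.065131.
u_3 = 0.065131 × 0.691 + 0.017 = 0.062006.

Unemployment rate after three quarters ≈ 6.20%.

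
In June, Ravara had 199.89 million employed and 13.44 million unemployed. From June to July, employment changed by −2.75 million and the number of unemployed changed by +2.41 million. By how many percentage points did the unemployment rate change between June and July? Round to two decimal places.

June: labor force = 199.89 + 13.44 = 213.33; u = 13.44/213.33 = 6.30%.
July: labor force = 197.14 + 15.85 = 212.99; u = 15.85/212.99 = 7.44%.
Change = 7.44% − 6.30% = +1.14 pp.

The unemployment rate changed by +1.14 percentage points.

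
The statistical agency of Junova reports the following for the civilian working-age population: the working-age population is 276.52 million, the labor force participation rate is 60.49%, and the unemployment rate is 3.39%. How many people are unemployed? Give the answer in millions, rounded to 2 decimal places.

Labor force = 0.6049 × 276.52 = 167.27 million.
Unemployed = 0.0339 × 167.27 ≈ 5.67 million.

About 5.67 million are unemployed.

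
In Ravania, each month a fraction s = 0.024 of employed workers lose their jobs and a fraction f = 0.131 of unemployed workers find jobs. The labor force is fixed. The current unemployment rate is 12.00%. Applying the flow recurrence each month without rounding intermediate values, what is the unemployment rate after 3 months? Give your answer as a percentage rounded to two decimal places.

Unemployment rate after three months ≈ 13.38%.

With a fixed labor force, u_{t+1} = u_t + s·(1−u_t) − f·u_t = u_t·(1−s−f) + s.
Here 1−s−f = 0.845 and s = 0.024.
u_1 = 0.120000 × 0.845 + 0.024 = 0.125400.
u_2 = 0.125400 × 0.845 + 0.024 = 0.129963.
u_3 = 0.129963 × 0.845 + 0.024 = 0.133819.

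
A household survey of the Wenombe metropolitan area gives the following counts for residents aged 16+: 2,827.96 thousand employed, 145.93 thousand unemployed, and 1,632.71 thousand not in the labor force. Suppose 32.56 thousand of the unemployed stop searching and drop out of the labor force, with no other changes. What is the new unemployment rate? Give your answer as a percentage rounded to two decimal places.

New unemployment rate ≈ 3.85%.

Initially, labor force = 2,827.96 + 145.93 = 2,973.89 thousand, so u = 145.93/2,973.89 = 4.91%.
After the change, unemployed and labor force both fall by 32.56 → E = 2,827.96, U = 113.37, labor force = 2,941.33 thousand.
New unemployment rate = 113.37 / 2,941.33 = 3.85%.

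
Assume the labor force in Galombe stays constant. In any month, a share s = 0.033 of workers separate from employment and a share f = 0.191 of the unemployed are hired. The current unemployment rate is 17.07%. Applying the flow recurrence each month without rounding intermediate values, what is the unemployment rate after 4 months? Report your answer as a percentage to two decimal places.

Unemployment rate after four months ≈ 15.58%.

With a fixed labor force, u_{t+1} = u_t + s·(1−u_t) − f·u_t = u_t·(1−s−f) + s.
Here 1−s−f = 0.776 and s = 0.033.
u_1 = 0.170700 × 0.776 + 0.033 = 0.165463.
u_2 = 0.165463 × 0.776 + 0.033 = 0.161399.
u_3 = 0.161399 × 0.776 + 0.033 = 0.158246.
u_4 = 0.158246 × 0.776 + 0.033 = 0.155799.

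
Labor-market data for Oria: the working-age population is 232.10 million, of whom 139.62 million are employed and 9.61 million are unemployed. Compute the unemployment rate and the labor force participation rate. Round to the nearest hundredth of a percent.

Labor force = employed + unemployed = 139.62 + 9.61 = 149.23 million.
Unemployment rate = 9.61 / 149.23 = 6.44%.
Labor force participation rate = 149.23 / 232.10 = 64.30%.

Unemployment rate ≈ 6.44%; labor force participation rate ≈ 64.30%.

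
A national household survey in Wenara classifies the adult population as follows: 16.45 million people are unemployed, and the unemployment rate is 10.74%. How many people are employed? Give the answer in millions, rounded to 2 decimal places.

About 136.72 million are employed.

Labor force = U / u = 16.45 / 0.1074 ≈ 153.17 million.
Employed = labor force − unemployed = 153.17 − 16.45 = 136.72 million.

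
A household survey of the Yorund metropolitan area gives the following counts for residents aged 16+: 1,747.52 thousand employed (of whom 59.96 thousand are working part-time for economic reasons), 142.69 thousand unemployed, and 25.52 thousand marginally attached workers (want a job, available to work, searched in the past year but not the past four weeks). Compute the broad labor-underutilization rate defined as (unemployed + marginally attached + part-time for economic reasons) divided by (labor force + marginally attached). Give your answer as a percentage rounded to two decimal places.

Broad underutilization rate ≈ 11.91%.

Labor force = 1,747.52 + 142.69 = 1,890.21 thousand.
Numerator = 142.69 + 25.52 + 59.96 = 228.17 thousand.
Denominator = 1,890.21 + 25.52 = 1,915.73 thousand.
Broad rate = 228.17 / 1,915.73 = 11.91%.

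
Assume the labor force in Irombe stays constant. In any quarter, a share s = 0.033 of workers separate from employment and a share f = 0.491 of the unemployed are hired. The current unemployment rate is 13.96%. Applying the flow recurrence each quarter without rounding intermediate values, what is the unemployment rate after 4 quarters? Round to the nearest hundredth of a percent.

Unemployment rate after four quarters ≈ 6.69%.

With a fixed labor force, u_{t+1} = u_t + s·(1−u_t) − f·u_t = u_t·(1−s−f) + s.
Here 1−s−f = 0.476 and s = 0.033.
u_1 = 0.139600 × 0.476 + 0.033 = 0.099450.
u_2 = 0.099450 × 0.476 + 0.033 = 0.080338.
u_3 = 0.080338 × 0.476 + 0.033 = 0.071241.
u_4 = 0.071241 × 0.476 + 0.033 = 0.066911.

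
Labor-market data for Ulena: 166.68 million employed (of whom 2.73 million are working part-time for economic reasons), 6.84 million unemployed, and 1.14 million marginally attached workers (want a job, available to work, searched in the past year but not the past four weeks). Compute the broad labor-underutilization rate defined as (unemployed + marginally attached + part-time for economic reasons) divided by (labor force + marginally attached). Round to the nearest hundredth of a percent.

Broad underutilization rate ≈ 6.13%.

Labor force = 166.68 + 6.84 = 173.52 million.
Numerator = 6.84 + 1.14 + 2.73 = 10.71 million.
Denominator = 173.52 + 1.14 = 174.66 million.
Broad rate = 10.71 / 174.66 = 6.13%.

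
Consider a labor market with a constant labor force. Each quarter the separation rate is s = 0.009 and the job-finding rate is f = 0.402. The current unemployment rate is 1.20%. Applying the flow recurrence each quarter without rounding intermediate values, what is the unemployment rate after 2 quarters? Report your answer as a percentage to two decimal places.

With a fixed labor force, u_{t+1} = u_t + s·(1−u_t) − f·u_t = u_t·(1−s−f) + s.
Here 1−s−f = 0.589 and s = 0.009.
u_1 = 0.012000 × 0.589 + 0.009 = 0.016068.
u_2 = 0.016068 × 0.589 + 0.009 = 0.018464.

Unemployment rate after two quarters ≈ 1.85%.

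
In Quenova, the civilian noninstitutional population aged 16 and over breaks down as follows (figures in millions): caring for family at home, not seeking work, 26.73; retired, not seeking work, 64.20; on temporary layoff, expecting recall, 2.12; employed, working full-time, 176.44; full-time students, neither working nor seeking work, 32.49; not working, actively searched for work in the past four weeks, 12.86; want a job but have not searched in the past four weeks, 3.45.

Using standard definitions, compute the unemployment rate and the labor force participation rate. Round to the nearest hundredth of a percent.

Unemployment rate ≈ 7.83%; labor force participation rate ≈ 60.14%.

Employed = 176.44 million.
Unemployed = 2.12 + 12.86 = 14.98 million (jobless and actively searching, or on temporary layoff).
Labor force = 176.44 + 14.98 = 191.42 million.
Not in labor force = 26.73 + 64.20 + 32.49 + 3.45 = 126.87 million (those not working and not actively searching are outside the labor force — including those who want a job but have given up searching).
Civilian working-age population = 191.42 + 126.87 = 318.29 million.
Unemployment rate = 14.98 / 191.42 = 7.83%.
Labor force participation rate = 191.42 / 318.29 = 60.14%.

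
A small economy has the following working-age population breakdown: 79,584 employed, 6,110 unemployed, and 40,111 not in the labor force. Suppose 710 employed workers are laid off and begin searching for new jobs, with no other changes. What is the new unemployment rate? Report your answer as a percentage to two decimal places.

Initially, labor force = 79,584 + 6,110 = 85,694, so u = 6,110/85,694 = 7.13%.
After the change, employed falls and unemployed rises by 710; labor force unchanged → E = 78,874, U = 6,820, labor force = 85,694.
New unemployment rate = 6,820 / 85,694 = 7.96%.

New unemployment rate ≈ 7.96%.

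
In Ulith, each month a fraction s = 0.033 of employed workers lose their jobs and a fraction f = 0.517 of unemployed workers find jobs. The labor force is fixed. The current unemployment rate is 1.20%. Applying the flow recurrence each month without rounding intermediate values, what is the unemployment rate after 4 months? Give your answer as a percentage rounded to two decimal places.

Unemployment rate after four months ≈ 5.80%.

With a fixed labor force, u_{t+1} = u_t + s·(1−u_t) − f·u_t = u_t·(1−s−f) + s.
Here 1−s−f = 0.450 and s = 0.033.
u_1 = 0.012000 × 0.450 + 0.033 = 0.038400.
u_2 = 0.038400 × 0.450 + 0.033 = 0.050280.
u_3 = 0.050280 × 0.450 + 0.033 = 0.055626.
u_4 = 0.055626 × 0.450 + 0.033 = 0.058032.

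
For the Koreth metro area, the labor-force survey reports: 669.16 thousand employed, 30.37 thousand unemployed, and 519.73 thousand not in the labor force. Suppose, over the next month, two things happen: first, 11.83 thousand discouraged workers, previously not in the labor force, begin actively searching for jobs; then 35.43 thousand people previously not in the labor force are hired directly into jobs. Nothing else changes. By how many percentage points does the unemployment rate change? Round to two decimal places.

The unemployment rate changes by +1.31 percentage points.

Initially, labor force = 669.16 + 30.37 = 699.53 thousand, so u = 30.37/699.53 = 4.34%.
After the first change, unemployed and labor force both rise by 11.83 → E = 669.16, U = 42.20, labor force = 711.36 thousand.
After the second change, employed and labor force both rise by 35.43; unemployed unchanged → E = 704.59, U = 42.20, labor force = 746.79 thousand.
New unemployment rate = 42.20 / 746.79 = 5.65%.
Change = 5.65% − 4.34% = +1.31 percentage points.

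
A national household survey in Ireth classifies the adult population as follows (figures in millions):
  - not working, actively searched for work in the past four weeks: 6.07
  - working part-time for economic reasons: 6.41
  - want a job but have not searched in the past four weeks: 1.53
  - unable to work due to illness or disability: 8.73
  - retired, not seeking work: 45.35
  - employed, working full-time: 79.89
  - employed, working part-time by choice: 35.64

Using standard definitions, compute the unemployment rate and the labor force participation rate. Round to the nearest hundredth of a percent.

Employed = 6.41 + 79.89 + 35.64 = 121.94 million (anyone who worked, including part-time for economic reasons, counts as employed).
Unemployed = 6.07 million.
Labor force = 121.94 + 6.07 = 128.01 million.
Not in labor force = 1.53 + 8.73 + 45.35 = 55.61 million (those not working and not actively searching are outside the labor force — including those who want a job but have given up searching).
Civilian working-age population = 128.01 + 55.61 = 183.62 million.
Unemployment rate = 6.07 / 128.01 = 4.74%.
Labor force participation rate = 128.01 / 183.62 = 69.71%.

Unemployment rate ≈ 4.74%; labor force participation rate ≈ 69.71%.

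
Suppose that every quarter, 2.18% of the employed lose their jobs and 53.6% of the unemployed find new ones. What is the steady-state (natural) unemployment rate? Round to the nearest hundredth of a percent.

At steady state the flows balance: s·E = f·U, so U/(E+U) = s/(s+f).
u* = 2.18 / (2.18 + 53.6) = 2.18 / 55.78 = 3.91%.

Steady-state unemployment rate ≈ 3.91%.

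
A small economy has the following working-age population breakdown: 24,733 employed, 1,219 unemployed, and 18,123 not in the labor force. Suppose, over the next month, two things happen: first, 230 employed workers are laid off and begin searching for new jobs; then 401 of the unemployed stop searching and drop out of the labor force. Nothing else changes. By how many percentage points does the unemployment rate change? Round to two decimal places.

Initially, labor force = 24,733 + 1,219 = 25,952, so u = 1,219/25,952 = 4.70%.
After the first change, employed falls and unemployed rises by 230; labor force unchanged → E = 24,503, U = 1,449, labor force = 25,952.
After the second change, unemployed and labor force both fall by 401 → E = 24,503, U = 1,048, labor force = 25,551.
New unemployment rate = 1,048 / 25,551 = 4.10%.
Change = 4.10% − 4.70% = −0.60 percentage points.

The unemployment rate changes by −0.60 percentage points.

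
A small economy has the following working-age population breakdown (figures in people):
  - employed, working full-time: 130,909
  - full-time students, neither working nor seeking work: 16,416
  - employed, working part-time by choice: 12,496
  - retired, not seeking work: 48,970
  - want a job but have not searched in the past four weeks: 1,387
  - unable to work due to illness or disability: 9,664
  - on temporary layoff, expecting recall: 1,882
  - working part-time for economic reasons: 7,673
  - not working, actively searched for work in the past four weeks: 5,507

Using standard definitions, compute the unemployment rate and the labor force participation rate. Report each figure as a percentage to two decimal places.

Unemployment rate ≈ 4.66%; labor force participation rate ≈ 67.46%.

Employed = 130,909 + 12,496 + 7,673 = 151,078 (anyone who worked, including part-time for economic reasons, counts as employed).
Unemployed = 1,882 + 5,507 = 7,389 (jobless and actively searching, or on temporary layoff).
Labor force = 151,078 + 7,389 = 158,467.
Not in labor force = 16,416 + 48,970 + 1,387 + 9,664 = 76,437 (those not working and not actively searching are outside the labor force — including those who want a job but have given up searching).
Civilian working-age population = 158,467 + 76,437 = 234,904.
Unemployment rate = 7,389 / 158,467 = 4.66%.
Labor force participation rate = 158,467 / 234,904 = 67.46%.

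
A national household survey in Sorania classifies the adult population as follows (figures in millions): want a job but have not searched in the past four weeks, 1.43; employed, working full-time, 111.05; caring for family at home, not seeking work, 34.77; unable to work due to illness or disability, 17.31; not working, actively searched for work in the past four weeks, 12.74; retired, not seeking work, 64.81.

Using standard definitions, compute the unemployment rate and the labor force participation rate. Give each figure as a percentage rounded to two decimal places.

Unemployment rate ≈ 10.29%; labor force participation rate ≈ 51.13%.

Employed = 111.05 million.
Unemployed = 12.74 million.
Labor force = 111.05 + 12.74 = 123.79 million.
Not in labor force = 1.43 + 34.77 + 17.31 + 64.81 = 118.32 million (those not working and not actively searching are outside the labor force — including those who want a job but have given up searching).
Civilian working-age population = 123.79 + 118.32 = 242.11 million.
Unemployment rate = 12.74 / 123.79 = 10.29%.
Labor force participation rate = 123.79 / 242.11 = 51.13%.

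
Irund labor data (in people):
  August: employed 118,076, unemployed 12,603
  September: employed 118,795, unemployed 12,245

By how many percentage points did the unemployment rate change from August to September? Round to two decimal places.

The unemployment rate changed by −0.30 percentage points.

August: labor force = 118,076 + 12,603 = 130,679; u = 12,603/130,679 = 9.64%.
September: labor force = 118,795 + 12,245 = 131,040; u = 12,245/131,040 = 9.34%.
Change = 9.34% − 9.64% = −0.30 pp.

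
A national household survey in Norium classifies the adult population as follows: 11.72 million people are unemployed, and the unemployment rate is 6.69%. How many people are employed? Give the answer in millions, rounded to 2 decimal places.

Labor force = U / u = 11.72 / 0.0669 ≈ 175.19 million.
Employed = labor force − unemployed = 175.19 − 11.72 = 163.47 million.

About 163.47 million are employed.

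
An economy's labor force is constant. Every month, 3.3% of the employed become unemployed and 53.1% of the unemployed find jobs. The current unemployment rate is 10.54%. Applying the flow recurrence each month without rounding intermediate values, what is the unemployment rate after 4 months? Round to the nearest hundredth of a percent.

Unemployment rate after four months ≈ 6.02%.

With a fixed labor force, u_{t+1} = u_t + s·(1−u_t) − f·u_t = u_t·(1−s−f) + s.
Here 1−s−f = 0.436 and s = 0.033.
u_1 = 0.105400 × 0.436 + 0.033 = 0.078954.
u_2 = 0.078954 × 0.436 + 0.033 = 0.067424.
u_3 = 0.067424 × 0.436 + 0.033 = 0.062397.
u_4 = 0.062397 × 0.436 + 0.033 = 0.060205.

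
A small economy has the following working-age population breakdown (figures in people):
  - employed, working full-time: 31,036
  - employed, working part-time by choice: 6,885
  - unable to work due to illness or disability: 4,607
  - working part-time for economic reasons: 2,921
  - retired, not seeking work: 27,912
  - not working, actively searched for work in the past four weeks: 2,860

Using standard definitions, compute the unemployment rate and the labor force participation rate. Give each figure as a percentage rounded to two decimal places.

Unemployment rate ≈ 6.54%; labor force participation rate ≈ 57.34%.

Employed = 31,036 + 6,885 + 2,921 = 40,842 (anyone who worked, including part-time for economic reasons, counts as employed).
Unemployed = 2,860.
Labor force = 40,842 + 2,860 = 43,702.
Not in labor force = 4,607 + 27,912 = 32,519 (those not working and not actively searching are outside the labor force).
Civilian working-age population = 43,702 + 32,519 = 76,221.
Unemployment rate = 2,860 / 43,702 = 6.54%.
Labor force participation rate = 43,702 / 76,221 = 57.34%.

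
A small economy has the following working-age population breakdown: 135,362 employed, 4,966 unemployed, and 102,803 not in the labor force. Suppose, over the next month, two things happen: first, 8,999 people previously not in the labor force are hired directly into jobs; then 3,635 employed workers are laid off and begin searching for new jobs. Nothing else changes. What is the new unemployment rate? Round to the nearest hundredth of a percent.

Initially, labor force = 135,362 + 4,966 = 140,328, so u = 4,966/140,328 = 3.54%.
After the first change, employed and labor force both rise by 8,999; unemployed unchanged → E = 144,361, U = 4,966, labor force = 149,327.
After the second change, employed falls and unemployed rises by 3,635; labor force unchanged → E = 140,726, U = 8,601, labor force = 149,327.
New unemployment rate = 8,601 / 149,327 = 5.76%.

New unemployment rate ≈ 5.76%.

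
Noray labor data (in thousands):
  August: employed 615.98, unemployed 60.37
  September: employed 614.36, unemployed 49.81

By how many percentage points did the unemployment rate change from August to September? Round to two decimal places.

August: labor force = 615.98 + 60.37 = 676.35; u = 60.37/676.35 = 8.93%.
September: labor force = 614.36 + 49.81 = 664.17; u = 49.81/664.17 = 7.50%.
Change = 7.50% − 8.93% = −1.43 pp.

The unemployment rate changed by −1.43 percentage points.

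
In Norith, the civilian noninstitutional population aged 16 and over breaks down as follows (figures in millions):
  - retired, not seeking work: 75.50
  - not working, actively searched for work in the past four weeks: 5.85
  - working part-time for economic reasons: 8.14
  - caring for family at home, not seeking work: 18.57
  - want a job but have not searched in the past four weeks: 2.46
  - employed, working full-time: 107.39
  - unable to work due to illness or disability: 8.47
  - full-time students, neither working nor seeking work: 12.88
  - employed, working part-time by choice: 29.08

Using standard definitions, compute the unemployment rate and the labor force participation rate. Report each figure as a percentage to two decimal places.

Unemployment rate ≈ 3.89%; labor force participation rate ≈ 56.07%.

Employed = 8.14 + 107.39 + 29.08 = 144.61 million (anyone who worked, including part-time for economic reasons, counts as employed).
Unemployed = 5.85 million.
Labor force = 144.61 + 5.85 = 150.46 million.
Not in labor force = 75.50 + 18.57 + 2.46 + 8.47 + 12.88 = 117.88 million (those not working and not actively searching are outside the labor force — including those who want a job but have given up searching).
Civilian working-age population = 150.46 + 117.88 = 268.34 million.
Unemployment rate = 5.85 / 150.46 = 3.89%.
Labor force participation rate = 150.46 / 268.34 = 56.07%.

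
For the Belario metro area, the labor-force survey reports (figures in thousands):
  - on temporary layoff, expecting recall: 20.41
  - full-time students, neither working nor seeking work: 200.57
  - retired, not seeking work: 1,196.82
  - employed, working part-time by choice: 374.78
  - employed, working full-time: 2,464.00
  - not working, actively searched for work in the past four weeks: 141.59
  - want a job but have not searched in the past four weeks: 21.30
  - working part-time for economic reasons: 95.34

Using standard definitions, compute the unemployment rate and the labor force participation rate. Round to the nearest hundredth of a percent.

Unemployment rate ≈ 5.23%; labor force participation rate ≈ 68.58%.

Employed = 374.78 + 2,464.00 + 95.34 = 2,934.12 thousand (anyone who worked, including part-time for economic reasons, counts as employed).
Unemployed = 20.41 + 141.59 = 162.00 thousand (jobless and actively searching, or on temporary layoff).
Labor force = 2,934.12 + 162.00 = 3,096.12 thousand.
Not in labor force = 200.57 + 1,196.82 + 21.30 = 1,418.69 thousand (those not working and not actively searching are outside the labor force — including those who want a job but have given up searching).
Civilian working-age population = 3,096.12 + 1,418.69 = 4,514.81 thousand.
Unemployment rate = 162.00 / 3,096.12 = 5.23%.
Labor force participation rate = 3,096.12 / 4,514.81 = 68.58%.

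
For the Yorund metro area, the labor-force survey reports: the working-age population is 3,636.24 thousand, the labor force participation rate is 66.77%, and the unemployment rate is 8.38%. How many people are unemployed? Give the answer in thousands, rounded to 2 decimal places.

About 203.46 thousand are unemployed.

Labor force = 0.6677 × 3,636.24 = 2,427.92 thousand.
Unemployed = 0.0838 × 2,427.92 ≈ 203.46 thousand.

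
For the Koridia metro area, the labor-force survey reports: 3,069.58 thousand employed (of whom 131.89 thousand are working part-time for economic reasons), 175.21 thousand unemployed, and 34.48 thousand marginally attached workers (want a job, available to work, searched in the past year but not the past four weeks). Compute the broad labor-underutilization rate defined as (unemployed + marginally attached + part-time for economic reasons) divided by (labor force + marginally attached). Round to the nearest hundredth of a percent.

Labor force = 3,069.58 + 175.21 = 3,244.79 thousand.
Numerator = 175.21 + 34.48 + 131.89 = 341.58 thousand.
Denominator = 3,244.79 + 34.48 = 3,279.27 thousand.
Broad rate = 341.58 / 3,279.27 = 10.42%.

Broad underutilization rate ≈ 10.42%.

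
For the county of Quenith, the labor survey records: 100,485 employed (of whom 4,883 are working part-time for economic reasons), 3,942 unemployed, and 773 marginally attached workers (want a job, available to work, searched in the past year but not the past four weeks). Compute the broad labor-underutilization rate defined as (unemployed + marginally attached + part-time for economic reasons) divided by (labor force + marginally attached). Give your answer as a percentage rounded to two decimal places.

Labor force = 100,485 + 3,942 = 104,427.
Numerator = 3,942 + 773 + 4,883 = 9,598.
Denominator = 104,427 + 773 = 105,200.
Broad rate = 9,598 / 105,200 = 9.12%.

Broad underutilization rate ≈ 9.12%.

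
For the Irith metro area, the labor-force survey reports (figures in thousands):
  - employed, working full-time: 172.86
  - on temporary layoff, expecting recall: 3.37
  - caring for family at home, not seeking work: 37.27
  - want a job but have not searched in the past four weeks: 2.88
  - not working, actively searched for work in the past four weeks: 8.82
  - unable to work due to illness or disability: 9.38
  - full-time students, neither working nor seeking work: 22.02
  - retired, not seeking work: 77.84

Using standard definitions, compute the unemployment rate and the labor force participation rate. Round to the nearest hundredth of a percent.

Unemployment rate ≈ 6.59%; labor force participation rate ≈ 55.33%.

Employed = 172.86 thousand.
Unemployed = 3.37 + 8.82 = 12.19 thousand (jobless and actively searching, or on temporary layoff).
Labor force = 172.86 + 12.19 = 185.05 thousand.
Not in labor force = 37.27 + 2.88 + 9.38 + 22.02 + 77.84 = 149.39 thousand (those not working and not actively searching are outside the labor force — including those who want a job but have given up searching).
Civilian working-age population = 185.05 + 149.39 = 334.44 thousand.
Unemployment rate = 12.19 / 185.05 = 6.59%.
Labor force participation rate = 185.05 / 334.44 = 55.33%.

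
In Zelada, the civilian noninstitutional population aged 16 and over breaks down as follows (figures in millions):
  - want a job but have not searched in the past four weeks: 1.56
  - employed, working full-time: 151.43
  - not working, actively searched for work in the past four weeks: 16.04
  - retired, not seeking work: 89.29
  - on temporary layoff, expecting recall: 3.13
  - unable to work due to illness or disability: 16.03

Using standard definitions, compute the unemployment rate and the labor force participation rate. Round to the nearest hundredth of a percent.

Employed = 151.43 million.
Unemployed = 16.04 + 3.13 = 19.17 million (jobless and actively searching, or on temporary layoff).
Labor force = 151.43 + 19.17 = 170.60 million.
Not in labor force = 1.56 + 89.29 + 16.03 = 106.88 million (those not working and not actively searching are outside the labor force — including those who want a job but have given up searching).
Civilian working-age population = 170.60 + 106.88 = 277.48 million.
Unemployment rate = 19.17 / 170.60 = 11.24%.
Labor force participation rate = 170.60 / 277.48 = 61.48%.

Unemployment rate ≈ 11.24%; labor force participation rate ≈ 61.48%.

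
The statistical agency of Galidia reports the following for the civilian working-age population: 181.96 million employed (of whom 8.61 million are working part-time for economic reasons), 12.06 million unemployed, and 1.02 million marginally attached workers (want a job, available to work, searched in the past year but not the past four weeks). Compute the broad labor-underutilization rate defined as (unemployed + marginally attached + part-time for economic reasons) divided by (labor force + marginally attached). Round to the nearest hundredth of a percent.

Broad underutilization rate ≈ 11.12%.

Labor force = 181.96 + 12.06 = 194.02 million.
Numerator = 12.06 + 1.02 + 8.61 = 21.69 million.
Denominator = 194.02 + 1.02 = 195.04 million.
Broad rate = 21.69 / 195.04 = 11.12%.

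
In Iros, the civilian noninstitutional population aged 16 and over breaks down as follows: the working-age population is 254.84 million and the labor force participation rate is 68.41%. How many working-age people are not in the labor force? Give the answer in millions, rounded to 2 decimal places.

Share not in the labor force = 1 − 0.6841 = 0.3159.
Not in labor force = 0.3159 × 254.84 ≈ 80.50 million.

About 80.50 million are not in the labor force.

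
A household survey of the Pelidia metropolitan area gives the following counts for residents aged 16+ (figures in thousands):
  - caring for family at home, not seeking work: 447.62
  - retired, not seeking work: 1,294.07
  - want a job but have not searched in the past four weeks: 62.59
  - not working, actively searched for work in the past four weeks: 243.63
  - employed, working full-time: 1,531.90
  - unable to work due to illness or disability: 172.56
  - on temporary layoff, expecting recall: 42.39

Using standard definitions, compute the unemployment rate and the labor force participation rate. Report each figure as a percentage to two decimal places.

Unemployment rate ≈ 15.73%; labor force participation rate ≈ 47.91%.

Employed = 1,531.90 thousand.
Unemployed = 243.63 + 42.39 = 286.02 thousand (jobless and actively searching, or on temporary layoff).
Labor force = 1,531.90 + 286.02 = 1,817.92 thousand.
Not in labor force = 447.62 + 1,294.07 + 62.59 + 172.56 = 1,976.84 thousand (those not working and not actively searching are outside the labor force — including those who want a job but have given up searching).
Civilian working-age population = 1,817.92 + 1,976.84 = 3,794.76 thousand.
Unemployment rate = 286.02 / 1,817.92 = 15.73%.
Labor force participation rate = 1,817.92 / 3,794.76 = 47.91%.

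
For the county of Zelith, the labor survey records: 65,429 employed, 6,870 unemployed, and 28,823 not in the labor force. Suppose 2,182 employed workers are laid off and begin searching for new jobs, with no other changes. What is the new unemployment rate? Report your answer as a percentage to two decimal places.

Initially, labor force = 65,429 + 6,870 = 72,299, so u = 6,870/72,299 = 9.50%.
After the change, employed falls and unemployed rises by 2,182; labor force unchanged → E = 63,247, U = 9,052, labor force = 72,299.
New unemployment rate = 9,052 / 72,299 = 12.52%.

New unemployment rate ≈ 12.52%.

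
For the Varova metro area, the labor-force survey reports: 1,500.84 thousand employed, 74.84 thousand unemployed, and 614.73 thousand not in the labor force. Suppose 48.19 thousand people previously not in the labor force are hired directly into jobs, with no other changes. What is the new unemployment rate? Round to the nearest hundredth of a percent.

New unemployment rate ≈ 4.61%.

Initially, labor force = 1,500.84 + 74.84 = 1,575.68 thousand, so u = 74.84/1,575.68 = 4.75%.
After the change, employed and labor force both rise by 48.19; unemployed unchanged → E = 1,549.03, U = 74.84, labor force = 1,623.87 thousand.
New unemployment rate = 74.84 / 1,623.87 = 4.61%.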